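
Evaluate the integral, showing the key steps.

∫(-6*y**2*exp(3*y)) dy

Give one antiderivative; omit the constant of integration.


Step 1. Integrate ∫(-6*y**2*exp(3*y)) dy by parts with u = y**2, dv = (-6*exp(3*y)) dy, so v = -2*exp(3*y): now -2*y**2*exp(3*y) + ∫(4*y*exp(3*y)) dy.
Step 2. Integrate ∫(4*y*exp(3*y)) dy by parts with u = y, dv = (4*exp(3*y)) dy, so v = 4*exp(3*y)/3: now -2*y**2*exp(3*y) + 4*y*exp(3*y)/3 + ∫(-4*exp(3*y)/3) dy.
Step 3. Evaluate the standard form: now -2*y**2*exp(3*y) + 4*y*exp(3*y)/3 - 4*exp(3*y)/9.
Answer: -2*y**2*exp(3*y) + 4*y*exp(3*y)/3 - 4*exp(3*y)/9.


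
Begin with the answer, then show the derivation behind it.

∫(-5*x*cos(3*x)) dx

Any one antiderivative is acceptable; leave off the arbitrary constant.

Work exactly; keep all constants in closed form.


The answer is -5*x*sin(3*x)/3 - 5*cos(3*x)/9.
Step 1. Integrate ∫(-5*x*cos(3*x)) dx by parts with u = x, dv = (-5*cos(3*x)) dx, so v = -5*sin(3*x)/3: now -5*x*sin(3*x)/3 + ∫(5*sin(3*x)/3) dx.
Step 2. Evaluate the standard form: now -5*x*sin(3*x)/3 - 5*cos(3*x)/9.
Answer: -5*x*sin(3*x)/3 - 5*cos(3*x)/9.


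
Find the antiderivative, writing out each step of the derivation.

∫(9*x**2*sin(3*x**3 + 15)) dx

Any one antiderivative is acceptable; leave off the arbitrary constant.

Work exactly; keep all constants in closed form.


Step 1. Substitute u = x**3 + 5, turning ∫(9*x**2*sin(3*x**3 + 15)) dx into ∫(3*sin(3*u)) du: now ∫(3*sin(3*u)) du.
Step 2. Evaluate the standard form: now -cos(3*u).
Step 3. Substitute back u = x**3 + 5: now -cos(3*x**3 + 15).
Answer: -cos(3*x**3 + 15).


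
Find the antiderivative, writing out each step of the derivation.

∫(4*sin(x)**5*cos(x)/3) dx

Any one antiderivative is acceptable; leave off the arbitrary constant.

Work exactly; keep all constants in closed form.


Step 1. Substitute u = sin(x), turning ∫(4*sin(x)**5*cos(x)/3) dx into ∫(4*u**5/3) du: now ∫(4*u**5/3) du.
Step 2. Evaluate the standard form: now 2*u**6/9.
Step 3. Substitute back u = sin(x): now 2*sin(x)**6/9.
Answer: 2*sin(x)**6/9.


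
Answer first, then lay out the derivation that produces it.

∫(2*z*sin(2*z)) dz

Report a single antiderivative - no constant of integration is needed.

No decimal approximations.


The answer is -z*cos(2*z) + sin(2*z)/2.
Step 1. Integrate ∫(2*z*sin(2*z)) dz by parts with u = z, dv = (2*sin(2*z)) dz, so v = -cos(2*z): now -z*cos(2*z) + ∫(cos(2*z)) dz.
Step 2. Evaluate the standard form: now -z*cos(2*z) + sin(2*z)/2.
Answer: -z*cos(2*z) + sin(2*z)/2.


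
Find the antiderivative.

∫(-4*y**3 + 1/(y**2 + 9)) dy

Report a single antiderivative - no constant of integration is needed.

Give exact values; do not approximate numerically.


Answer: -y**4 + atan(y/3)/3.


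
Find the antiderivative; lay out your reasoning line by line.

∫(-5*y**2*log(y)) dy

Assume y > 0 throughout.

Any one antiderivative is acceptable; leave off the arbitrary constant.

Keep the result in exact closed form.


Step 1. Integrate ∫(-5*y**2*log(y)) dy by parts with u = log(y), dv = (-5*y**2) dy, so v = -5*y**3/3 [assuming y > 0]: now -5*y**3*log(y)/3 + ∫(5*y**2/3) dy.
Step 2. Evaluate the standard form: now -5*y**3*log(y)/3 + 5*y**3/9.
Answer: -5*y**3*log(y)/3 + 5*y**3/9.


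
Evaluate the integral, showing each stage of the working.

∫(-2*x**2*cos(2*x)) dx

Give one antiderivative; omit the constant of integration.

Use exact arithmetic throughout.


Step 1. Integrate ∫(-2*x**2*cos(2*x)) dx by parts with u = x**2, dv = (-2*cos(2*x)) dx, so v = -sin(2*x): now -x**2*sin(2*x) + ∫(2*x*sin(2*x)) dx.
Step 2. Integrate ∫(2*x*sin(2*x)) dx by parts with u = x, dv = (2*sin(2*x)) dx, so v = -cos(2*x): now -x**2*sin(2*x) - x*cos(2*x) + ∫(cos(2*x)) dx.
Step 3. Evaluate the standard form: now -x**2*sin(2*x) - x*cos(2*x) + sin(2*x)/2.
Answer: -x**2*sin(2*x) - x*cos(2*x) + sin(2*x)/2.


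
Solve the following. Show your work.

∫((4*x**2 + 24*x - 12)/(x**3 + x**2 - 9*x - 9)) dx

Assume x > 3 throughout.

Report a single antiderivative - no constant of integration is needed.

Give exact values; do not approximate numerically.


Step 1. Decompose ∫((4*x**2 + 24*x - 12)/(x**3 + x**2 - 9*x - 9)) dx by partial fractions, (4*x**2 + 24*x - 12)/(x**3 + x**2 - 9*x - 9) = -4/(x + 3) + 4/(x + 1) + 4/(x - 3): now ∫(4/(x - 3)) dx + ∫(4/(x + 1)) dx + ∫(-4/(x + 3)) dx.
Step 2. Evaluate the standard form [assuming x > -3]: now -4*log(x + 3) + ∫(4/(x - 3)) dx + ∫(4/(x + 1)) dx.
Step 3. Evaluate the standard form [assuming x > -1]: now 4*log(x + 1) - 4*log(x + 3) + ∫(4/(x - 3)) dx.
Step 4. Evaluate the standard form [assuming x > 3]: now 4*log(x - 3) + 4*log(x + 1) - 4*log(x + 3).
Answer: 4*log(x - 3) + 4*log(x + 1) - 4*log(x + 3).


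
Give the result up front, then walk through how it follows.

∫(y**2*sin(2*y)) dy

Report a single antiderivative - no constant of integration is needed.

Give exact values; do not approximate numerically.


The answer is -y**2*cos(2*y)/2 + y*sin(2*y)/2 + cos(2*y)/4.
Step 1. Integrate ∫(y**2*sin(2*y)) dy by parts with u = y**2, dv = (sin(2*y)) dy, so v = -cos(2*y)/2: now -y**2*cos(2*y)/2 + ∫(y*cos(2*y)) dy.
Step 2. Integrate ∫(y*cos(2*y)) dy by parts with u = y, dv = (cos(2*y)) dy, so v = sin(2*y)/2: now -y**2*cos(2*y)/2 + y*sin(2*y)/2 + ∫(-sin(2*y)/2) dy.
Step 3. Evaluate the standard form: now -y**2*cos(2*y)/2 + y*sin(2*y)/2 + cos(2*y)/4.
Answer: -y**2*cos(2*y)/2 + y*sin(2*y)/2 + cos(2*y)/4.


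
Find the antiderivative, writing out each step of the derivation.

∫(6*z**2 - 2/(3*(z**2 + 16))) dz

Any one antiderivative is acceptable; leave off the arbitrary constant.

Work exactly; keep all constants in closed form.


Step 1. Rewrite: now ∫(6*z**2) dz + ∫(-2/(3*(z**2 + 16))) dz.
Step 2. Evaluate the standard form: now 2*z**3 + ∫(-2/(3*(z**2 + 16))) dz.
Step 3. Evaluate the standard form: now 2*z**3 - atan(z/4)/6.
Answer: 2*z**3 - atan(z/4)/6.


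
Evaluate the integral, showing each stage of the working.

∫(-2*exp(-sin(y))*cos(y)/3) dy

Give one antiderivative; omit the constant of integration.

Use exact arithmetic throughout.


Step 1. Substitute u = sin(y), turning ∫(-2*exp(-sin(y))*cos(y)/3) dy into ∫(-2*exp(-u)/3) du: now ∫(-2*exp(-u)/3) du.
Step 2. Evaluate the standard form: now 2*exp(-u)/3.
Step 3. Substitute back u = sin(y): now 2*exp(-sin(y))/3.
Answer: 2*exp(-sin(y))/3.


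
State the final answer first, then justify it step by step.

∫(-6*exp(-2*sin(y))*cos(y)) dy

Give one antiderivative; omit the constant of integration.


The answer is 3*exp(-2*sin(y)).
Step 1. Substitute u = sin(y), turning ∫(-6*exp(-2*sin(y))*cos(y)) dy into ∫(-6*exp(-2*u)) du: now ∫(-6*exp(-2*u)) du.
Step 2. Evaluate the standard form: now 3*exp(-2*u).
Step 3. Substitute back u = sin(y): now 3*exp(-2*sin(y)).
Answer: 3*exp(-2*sin(y)).


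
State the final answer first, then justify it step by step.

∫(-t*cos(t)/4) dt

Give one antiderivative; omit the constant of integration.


The answer is -t*sin(t)/4 - cos(t)/4.
Step 1. Integrate ∫(-t*cos(t)/4) dt by parts with u = t, dv = (-cos(t)/4) dt, so v = -sin(t)/4: now -t*sin(t)/4 + ∫(sin(t)/4) dt.
Step 2. Evaluate the standard form: now -t*sin(t)/4 - cos(t)/4.
Answer: -t*sin(t)/4 - cos(t)/4.


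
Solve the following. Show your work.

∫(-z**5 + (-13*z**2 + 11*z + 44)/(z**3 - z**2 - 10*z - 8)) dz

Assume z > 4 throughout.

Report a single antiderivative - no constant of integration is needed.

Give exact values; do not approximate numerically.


Step 1. Rewrite: now ∫(-z**5) dz + ∫((-13*z**2 + 11*z + 44)/(z**3 - z**2 - 10*z - 8)) dz.
Step 2. Decompose ∫((-13*z**2 + 11*z + 44)/(z**3 - z**2 - 10*z - 8)) dz by partial fractions, (-13*z**2 + 11*z + 44)/(z**3 - z**2 - 10*z - 8) = -5/(z + 2) - 4/(z + 1) - 4/(z - 4): now ∫(-z**5) dz + ∫(-4/(z - 4)) dz + ∫(-4/(z + 1)) dz + ∫(-5/(z + 2)) dz.
Step 3. Evaluate the standard form [assuming z > -1]: now -4*log(z + 1) + ∫(-z**5) dz + ∫(-4/(z - 4)) dz + ∫(-5/(z + 2)) dz.
Step 4. Evaluate the standard form [assuming z > 4]: now -4*log(z - 4) - 4*log(z + 1) + ∫(-z**5) dz + ∫(-5/(z + 2)) dz.
Step 5. Evaluate the standard form [assuming z > -2]: now -4*log(z - 4) - 4*log(z + 1) - 5*log(z + 2) + ∫(-z**5) dz.
Step 6. Evaluate the standard form: now -z**6/6 - 4*log(z - 4) - 4*log(z + 1) - 5*log(z + 2).
Answer: -z**6/6 - 4*log(z - 4) - 4*log(z + 1) - 5*log(z + 2).


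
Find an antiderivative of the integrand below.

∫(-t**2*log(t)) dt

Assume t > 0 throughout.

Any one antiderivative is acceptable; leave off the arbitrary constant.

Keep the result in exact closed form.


Answer: -t**3*log(t)/3 + t**3/9.


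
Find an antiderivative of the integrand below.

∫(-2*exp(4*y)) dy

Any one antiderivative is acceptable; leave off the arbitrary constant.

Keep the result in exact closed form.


Answer: -exp(4*y)/2.


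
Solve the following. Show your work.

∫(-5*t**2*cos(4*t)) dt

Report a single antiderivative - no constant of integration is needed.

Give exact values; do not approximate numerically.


Step 1. Integrate ∫(-5*t**2*cos(4*t)) dt by parts with u = t**2, dv = (-5*cos(4*t)) dt, so v = -5*sin(4*t)/4: now -5*t**2*sin(4*t)/4 + ∫(5*t*sin(4*t)/2) dt.
Step 2. Integrate ∫(5*t*sin(4*t)/2) dt by parts with u = t, dv = (5*sin(4*t)/2) dt, so v = -5*cos(4*t)/8: now -5*t**2*sin(4*t)/4 - 5*t*cos(4*t)/8 + ∫(5*cos(4*t)/8) dt.
Step 3. Evaluate the standard form: now -5*t**2*sin(4*t)/4 - 5*t*cos(4*t)/8 + 5*sin(4*t)/32.
Answer: -5*t**2*sin(4*t)/4 - 5*t*cos(4*t)/8 + 5*sin(4*t)/32.


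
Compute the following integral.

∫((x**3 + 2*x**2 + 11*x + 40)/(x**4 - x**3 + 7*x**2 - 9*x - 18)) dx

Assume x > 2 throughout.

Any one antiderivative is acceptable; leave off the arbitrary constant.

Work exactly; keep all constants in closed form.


Answer: 2*log(x - 2) - log(x + 1) - 2*atan(x/3)/3.


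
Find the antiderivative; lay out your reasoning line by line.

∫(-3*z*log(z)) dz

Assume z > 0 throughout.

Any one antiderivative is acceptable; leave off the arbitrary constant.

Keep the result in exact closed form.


Step 1. Integrate ∫(-3*z*log(z)) dz by parts with u = log(z), dv = (-3*z) dz, so v = -3*z**2/2 [assuming z > 0]: now -3*z**2*log(z)/2 + ∫(3*z/2) dz.
Step 2. Evaluate the standard form: now -3*z**2*log(z)/2 + 3*z**2/4.
Answer: -3*z**2*log(z)/2 + 3*z**2/4.


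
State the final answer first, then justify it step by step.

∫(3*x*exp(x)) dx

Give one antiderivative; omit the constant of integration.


The answer is 3*x*exp(x) - 3*exp(x).
Step 1. Integrate ∫(3*x*exp(x)) dx by parts with u = x, dv = (3*exp(x)) dx, so v = 3*exp(x): now 3*x*exp(x) + ∫(-3*exp(x)) dx.
Step 2. Evaluate the standard form: now 3*x*exp(x) - 3*exp(x).
Answer: 3*x*exp(x) - 3*exp(x).


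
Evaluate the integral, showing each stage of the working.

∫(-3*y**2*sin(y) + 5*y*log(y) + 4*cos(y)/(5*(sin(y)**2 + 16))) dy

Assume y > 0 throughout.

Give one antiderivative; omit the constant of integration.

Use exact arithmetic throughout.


Step 1. Rewrite: now ∫(5*y*log(y)) dy + ∫(-3*y**2*sin(y)) dy + ∫(4*cos(y)/(5*(sin(y)**2 + 16))) dy.
Step 2. Substitute u = sin(y), turning ∫(4*cos(y)/(5*(sin(y)**2 + 16))) dy into ∫(4/(5*(u**2 + 16))) du: now ∫(5*y*log(y)) dy + ∫(-3*y**2*sin(y)) dy + ∫(4/(5*(u**2 + 16))) du.
Step 3. Evaluate the standard form: now atan(u/4)/5 + ∫(5*y*log(y)) dy + ∫(-3*y**2*sin(y)) dy.
Step 4. Substitute back u = sin(y): now atan(sin(y)/4)/5 + ∫(5*y*log(y)) dy + ∫(-3*y**2*sin(y)) dy.
Step 5. Integrate ∫(5*y*log(y)) dy by parts with u = log(y), dv = (5*y) dy, so v = 5*y**2/2 [assuming y > 0]: now 5*y**2*log(y)/2 + atan(sin(y)/4)/5 + ∫(-5*y/2) dy + ∫(-3*y**2*sin(y)) dy.
Step 6. Evaluate the standard form: now 5*y**2*log(y)/2 - 5*y**2/4 + atan(sin(y)/4)/5 + ∫(-3*y**2*sin(y)) dy.
Step 7. Integrate ∫(-3*y**2*sin(y)) dy by parts with u = y**2, dv = (-3*sin(y)) dy, so v = 3*cos(y): now 5*y**2*log(y)/2 + 3*y**2*cos(y) - 5*y**2/4 + atan(sin(y)/4)/5 + ∫(-6*y*cos(y)) dy.
Step 8. Integrate ∫(-6*y*cos(y)) dy by parts with u = y, dv = (-6*cos(y)) dy, so v = -6*sin(y): now 5*y**2*log(y)/2 + 3*y**2*cos(y) - 5*y**2/4 - 6*y*sin(y) + atan(sin(y)/4)/5 + ∫(6*sin(y)) dy.
Step 9. Evaluate the standard form: now 5*y**2*log(y)/2 + 3*y**2*cos(y) - 5*y**2/4 - 6*y*sin(y) - 6*cos(y) + atan(sin(y)/4)/5.
Answer: 5*y**2*log(y)/2 + 3*y**2*cos(y) - 5*y**2/4 - 6*y*sin(y) - 6*cos(y) + atan(sin(y)/4)/5.


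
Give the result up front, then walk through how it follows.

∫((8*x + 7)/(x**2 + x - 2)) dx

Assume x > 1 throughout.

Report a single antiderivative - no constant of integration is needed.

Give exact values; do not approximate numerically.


The answer is 5*log(x - 1) + 3*log(x + 2).
Step 1. Decompose ∫((8*x + 7)/(x**2 + x - 2)) dx by partial fractions, (8*x + 7)/(x**2 + x - 2) = 3/(x + 2) + 5/(x - 1): now ∫(5/(x - 1)) dx + ∫(3/(x + 2)) dx.
Step 2. Evaluate the standard form [assuming x > 1]: now 5*log(x - 1) + ∫(3/(x + 2)) dx.
Step 3. Evaluate the standard form [assuming x > -2]: now 5*log(x - 1) + 3*log(x + 2).
Answer: 5*log(x - 1) + 3*log(x + 2).


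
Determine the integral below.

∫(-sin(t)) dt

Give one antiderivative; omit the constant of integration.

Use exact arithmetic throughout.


Answer: cos(t).


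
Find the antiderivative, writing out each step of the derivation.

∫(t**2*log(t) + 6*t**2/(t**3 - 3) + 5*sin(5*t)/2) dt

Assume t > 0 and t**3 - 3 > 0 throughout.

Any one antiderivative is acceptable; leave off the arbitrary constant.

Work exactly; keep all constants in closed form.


Step 1. Rewrite: now ∫(6*t**2/(t**3 - 3)) dt + ∫(t**2*log(t)) dt + ∫(5*sin(5*t)/2) dt.
Step 2. Substitute u = t**3 - 3, turning ∫(6*t**2/(t**3 - 3)) dt into ∫(2/u) du: now ∫(2/u) du + ∫(t**2*log(t)) dt + ∫(5*sin(5*t)/2) dt.
Step 3. Evaluate the standard form [assuming u > 0]: now 2*log(u) + ∫(t**2*log(t)) dt + ∫(5*sin(5*t)/2) dt.
Step 4. Substitute back u = t**3 - 3: now 2*log(t**3 - 3) + ∫(t**2*log(t)) dt + ∫(5*sin(5*t)/2) dt.
Step 5. Evaluate the standard form: now 2*log(t**3 - 3) - cos(5*t)/2 + ∫(t**2*log(t)) dt.
Step 6. Integrate ∫(t**2*log(t)) dt by parts with u = log(t), dv = (t**2) dt, so v = t**3/3 [assuming t > 0]: now t**3*log(t)/3 + 2*log(t**3 - 3) - cos(5*t)/2 + ∫(-t**2/3) dt.
Step 7. Evaluate the standard form: now t**3*log(t)/3 - t**3/9 + 2*log(t**3 - 3) - cos(5*t)/2.
Answer: t**3*log(t)/3 - t**3/9 + 2*log(t**3 - 3) - cos(5*t)/2.


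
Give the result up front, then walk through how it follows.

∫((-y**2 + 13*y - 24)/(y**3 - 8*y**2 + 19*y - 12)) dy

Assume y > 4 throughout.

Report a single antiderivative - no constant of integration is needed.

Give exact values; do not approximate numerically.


The answer is 4*log(y - 4) - 3*log(y - 3) - 2*log(y - 1).
Step 1. Decompose ∫((-y**2 + 13*y - 24)/(y**3 - 8*y**2 + 19*y - 12)) dy by partial fractions, (-y**2 + 13*y - 24)/(y**3 - 8*y**2 + 19*y - 12) = -2/(y - 1) - 3/(y - 3) + 4/(y - 4): now ∫(4/(y - 4)) dy + ∫(-3/(y - 3)) dy + ∫(-2/(y - 1)) dy.
Step 2. Evaluate the standard form [assuming y > 3]: now -3*log(y - 3) + ∫(4/(y - 4)) dy + ∫(-2/(y - 1)) dy.
Step 3. Evaluate the standard form [assuming y > 4]: now 4*log(y - 4) - 3*log(y - 3) + ∫(-2/(y - 1)) dy.
Step 4. Evaluate the standard form [assuming y > 1]: now 4*log(y - 4) - 3*log(y - 3) - 2*log(y - 1).
Answer: 4*log(y - 4) - 3*log(y - 3) - 2*log(y - 1).


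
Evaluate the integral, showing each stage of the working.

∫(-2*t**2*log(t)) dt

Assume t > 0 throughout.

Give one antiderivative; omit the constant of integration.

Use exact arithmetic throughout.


Step 1. Integrate ∫(-2*t**2*log(t)) dt by parts with u = log(t), dv = (-2*t**2) dt, so v = -2*t**3/3 [assuming t > 0]: now -2*t**3*log(t)/3 + ∫(2*t**2/3) dt.
Step 2. Evaluate the standard form: now -2*t**3*log(t)/3 + 2*t**3/9.
Answer: -2*t**3*log(t)/3 + 2*t**3/9.


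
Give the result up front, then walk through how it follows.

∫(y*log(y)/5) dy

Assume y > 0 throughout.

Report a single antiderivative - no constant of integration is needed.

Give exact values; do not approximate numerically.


The answer is y**2*log(y)/10 - y**2/20.
Step 1. Integrate ∫(y*log(y)/5) dy by parts with u = log(y), dv = (y/5) dy, so v = y**2/10 [assuming y > 0]: now y**2*log(y)/10 + ∫(-y/10) dy.
Step 2. Evaluate the standard form: now y**2*log(y)/10 - y**2/20.
Answer: y**2*log(y)/10 - y**2/20.


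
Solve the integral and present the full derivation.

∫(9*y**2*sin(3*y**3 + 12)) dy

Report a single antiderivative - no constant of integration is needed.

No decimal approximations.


Step 1. Substitute u = y**3 + 4, turning ∫(9*y**2*sin(3*y**3 + 12)) dy into ∫(3*sin(3*u)) du: now ∫(3*sin(3*u)) du.
Step 2. Evaluate the standard form: now -cos(3*u).
Step 3. Substitute back u = y**3 + 4: now -cos(3*y**3 + 12).
Answer: -cos(3*y**3 + 12).


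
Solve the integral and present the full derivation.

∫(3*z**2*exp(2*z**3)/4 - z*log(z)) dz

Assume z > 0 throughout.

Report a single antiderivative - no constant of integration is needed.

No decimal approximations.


Step 1. Rewrite: now ∫(-z*log(z)) dz + ∫(3*z**2*exp(2*z**3)/4) dz.
Step 2. Substitute u = z**3, turning ∫(3*z**2*exp(2*z**3)/4) dz into ∫(exp(2*u)/4) du: now ∫(-z*log(z)) dz + ∫(exp(2*u)/4) du.
Step 3. Evaluate the standard form: now exp(2*u)/8 + ∫(-z*log(z)) dz.
Step 4. Substitute back u = z**3: now exp(2*z**3)/8 + ∫(-z*log(z)) dz.
Step 5. Integrate ∫(-z*log(z)) dz by parts with u = log(z), dv = (-z) dz, so v = -z**2/2 [assuming z > 0]: now -z**2*log(z)/2 + exp(2*z**3)/8 + ∫(z/2) dz.
Step 6. Evaluate the standard form: now -z**2*log(z)/2 + z**2/4 + exp(2*z**3)/8.
Answer: -z**2*log(z)/2 + z**2/4 + exp(2*z**3)/8.


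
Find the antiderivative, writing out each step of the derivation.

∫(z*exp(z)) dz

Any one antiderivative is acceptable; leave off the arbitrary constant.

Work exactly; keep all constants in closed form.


Step 1. Integrate ∫(z*exp(z)) dz by parts with u = z, dv = (exp(z)) dz, so v = exp(z): now z*exp(z) + ∫(-exp(z)) dz.
Step 2. Evaluate the standard form: now z*exp(z) - exp(z).
Answer: z*exp(z) - exp(z).


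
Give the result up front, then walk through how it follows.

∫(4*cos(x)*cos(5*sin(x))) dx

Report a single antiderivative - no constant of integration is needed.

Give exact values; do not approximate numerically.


The answer is 4*sin(5*sin(x))/5.
Step 1. Substitute u = sin(x), turning ∫(4*cos(x)*cos(5*sin(x))) dx into ∫(4*cos(5*u)) du: now ∫(4*cos(5*u)) du.
Step 2. Evaluate the standard form: now 4*sin(5*u)/5.
Step 3. Substitute back u = sin(x): now 4*sin(5*sin(x))/5.
Answer: 4*sin(5*sin(x))/5.


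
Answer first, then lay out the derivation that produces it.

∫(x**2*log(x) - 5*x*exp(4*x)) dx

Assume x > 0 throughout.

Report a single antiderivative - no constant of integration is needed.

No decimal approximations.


The answer is x**3*log(x)/3 - x**3/9 - 5*x*exp(4*x)/4 + 5*exp(4*x)/16.
Step 1. Rewrite: now ∫(-5*x*exp(4*x)) dx + ∫(x**2*log(x)) dx.
Step 2. Integrate ∫(x**2*log(x)) dx by parts with u = log(x), dv = (x**2) dx, so v = x**3/3 [assuming x > 0]: now x**3*log(x)/3 + ∫(-x**2/3) dx + ∫(-5*x*exp(4*x)) dx.
Step 3. Evaluate the standard form: now x**3*log(x)/3 - x**3/9 + ∫(-5*x*exp(4*x)) dx.
Step 4. Integrate ∫(-5*x*exp(4*x)) dx by parts with u = x, dv = (-5*exp(4*x)) dx, so v = -5*exp(4*x)/4: now x**3*log(x)/3 - x**3/9 - 5*x*exp(4*x)/4 + ∫(5*exp(4*x)/4) dx.
Step 5. Evaluate the standard form: now x**3*log(x)/3 - x**3/9 - 5*x*exp(4*x)/4 + 5*exp(4*x)/16.
Answer: x**3*log(x)/3 - x**3/9 - 5*x*exp(4*x)/4 + 5*exp(4*x)/16.


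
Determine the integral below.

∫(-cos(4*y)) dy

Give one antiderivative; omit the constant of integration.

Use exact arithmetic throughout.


Answer: -sin(4*y)/4.


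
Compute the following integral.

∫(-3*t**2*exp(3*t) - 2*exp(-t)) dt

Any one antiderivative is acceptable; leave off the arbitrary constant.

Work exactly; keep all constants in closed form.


Answer: -t**2*exp(3*t) + 2*t*exp(3*t)/3 - 2*exp(3*t)/9 + 2*exp(-t).


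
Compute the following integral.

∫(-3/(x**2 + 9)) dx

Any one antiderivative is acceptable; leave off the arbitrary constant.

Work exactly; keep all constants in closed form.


Answer: -atan(x/3).


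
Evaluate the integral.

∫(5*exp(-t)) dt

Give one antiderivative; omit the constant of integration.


Answer: -5*exp(-t).


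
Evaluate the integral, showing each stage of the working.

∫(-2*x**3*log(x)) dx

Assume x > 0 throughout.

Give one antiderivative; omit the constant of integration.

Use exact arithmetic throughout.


Step 1. Integrate ∫(-2*x**3*log(x)) dx by parts with u = log(x), dv = (-2*x**3) dx, so v = -x**4/2 [assuming x > 0]: now -x**4*log(x)/2 + ∫(x**3/2) dx.
Step 2. Evaluate the standard form: now -x**4*log(x)/2 + x**4/8.
Answer: -x**4*log(x)/2 + x**4/8.


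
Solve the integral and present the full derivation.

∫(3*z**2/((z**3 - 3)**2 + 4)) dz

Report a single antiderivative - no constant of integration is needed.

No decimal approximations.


Step 1. Substitute u = z**3 - 3, turning ∫(3*z**2/((z**3 - 3)**2 + 4)) dz into ∫(1/(u**2 + 4)) du: now ∫(1/(u**2 + 4)) du.
Step 2. Evaluate the standard form: now atan(u/2)/2.
Step 3. Substitute back u = z**3 - 3: now atan(z**3/2 - 3/2)/2.
Answer: atan(z**3/2 - 3/2)/2.


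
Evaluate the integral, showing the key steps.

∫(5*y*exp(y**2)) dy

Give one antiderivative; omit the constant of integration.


Step 1. Substitute u = y**2, turning ∫(5*y*exp(y**2)) dy into ∫(5*exp(u)/2) du: now ∫(5*exp(u)/2) du.
Step 2. Evaluate the standard form: now 5*exp(u)/2.
Step 3. Substitute back u = y**2: now 5*exp(y**2)/2.
Answer: 5*exp(y**2)/2.


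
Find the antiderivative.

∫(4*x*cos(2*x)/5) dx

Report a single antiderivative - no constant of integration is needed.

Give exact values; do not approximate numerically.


Answer: 2*x*sin(2*x)/5 + cos(2*x)/5.


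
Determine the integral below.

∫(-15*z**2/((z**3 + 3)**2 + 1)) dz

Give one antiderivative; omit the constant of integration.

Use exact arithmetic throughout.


Answer: -5*atan(z**3 + 3).


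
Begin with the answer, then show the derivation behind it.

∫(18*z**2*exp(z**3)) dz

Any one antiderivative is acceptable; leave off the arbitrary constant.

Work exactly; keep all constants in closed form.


The answer is 6*exp(z**3).
Step 1. Substitute u = z**3, turning ∫(18*z**2*exp(z**3)) dz into ∫(6*exp(u)) du: now ∫(6*exp(u)) du.
Step 2. Evaluate the standard form: now 6*exp(u).
Step 3. Substitute back u = z**3: now 6*exp(z**3).
Answer: 6*exp(z**3).


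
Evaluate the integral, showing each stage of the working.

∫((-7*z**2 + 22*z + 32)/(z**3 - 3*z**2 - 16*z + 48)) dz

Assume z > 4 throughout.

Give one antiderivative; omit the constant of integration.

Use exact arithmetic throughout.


Step 1. Decompose ∫((-7*z**2 + 22*z + 32)/(z**3 - 3*z**2 - 16*z + 48)) dz by partial fractions, (-7*z**2 + 22*z + 32)/(z**3 - 3*z**2 - 16*z + 48) = -3/(z + 4) - 5/(z - 3) + 1/(z - 4): now ∫(1/(z - 4)) dz + ∫(-5/(z - 3)) dz + ∫(-3/(z + 4)) dz.
Step 2. Evaluate the standard form [assuming z > 4]: now log(z - 4) + ∫(-5/(z - 3)) dz + ∫(-3/(z + 4)) dz.
Step 3. Evaluate the standard form [assuming z > 3]: now log(z - 4) - 5*log(z - 3) + ∫(-3/(z + 4)) dz.
Step 4. Evaluate the standard form [assuming z > -4]: now log(z - 4) - 5*log(z - 3) - 3*log(z + 4).
Answer: log(z - 4) - 5*log(z - 3) - 3*log(z + 4).


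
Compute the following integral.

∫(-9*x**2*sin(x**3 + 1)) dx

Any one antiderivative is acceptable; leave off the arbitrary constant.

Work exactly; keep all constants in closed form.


Answer: 3*cos(x**3 + 1).


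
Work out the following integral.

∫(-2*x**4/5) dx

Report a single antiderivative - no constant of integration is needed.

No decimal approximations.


Answer: -2*x**5/25.


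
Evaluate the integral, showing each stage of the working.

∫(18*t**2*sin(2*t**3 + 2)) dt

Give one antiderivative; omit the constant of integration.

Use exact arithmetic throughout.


Step 1. Substitute u = t**3 + 1, turning ∫(18*t**2*sin(2*t**3 + 2)) dt into ∫(6*sin(2*u)) du: now ∫(6*sin(2*u)) du.
Step 2. Evaluate the standard form: now -3*cos(2*u).
Step 3. Substitute back u = t**3 + 1: now -3*cos(2*t**3 + 2).
Answer: -3*cos(2*t**3 + 2).


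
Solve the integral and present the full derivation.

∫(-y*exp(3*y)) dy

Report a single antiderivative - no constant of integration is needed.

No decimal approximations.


Step 1. Integrate ∫(-y*exp(3*y)) dy by parts with u = y, dv = (-exp(3*y)) dy, so v = -exp(3*y)/3: now -y*exp(3*y)/3 + ∫(exp(3*y)/3) dy.
Step 2. Evaluate the standard form: now -y*exp(3*y)/3 + exp(3*y)/9.
Answer: -y*exp(3*y)/3 + exp(3*y)/9.


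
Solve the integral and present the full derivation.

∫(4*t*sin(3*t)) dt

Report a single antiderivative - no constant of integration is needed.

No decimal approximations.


Step 1. Integrate ∫(4*t*sin(3*t)) dt by parts with u = t, dv = (4*sin(3*t)) dt, so v = -4*cos(3*t)/3: now -4*t*cos(3*t)/3 + ∫(4*cos(3*t)/3) dt.
Step 2. Evaluate the standard form: now -4*t*cos(3*t)/3 + 4*sin(3*t)/9.
Answer: -4*t*cos(3*t)/3 + 4*sin(3*t)/9.


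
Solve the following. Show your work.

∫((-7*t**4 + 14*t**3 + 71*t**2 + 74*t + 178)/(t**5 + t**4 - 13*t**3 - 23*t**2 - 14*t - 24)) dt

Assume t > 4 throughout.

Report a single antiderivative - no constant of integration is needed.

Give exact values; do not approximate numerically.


Step 1. Decompose ∫((-7*t**4 + 14*t**3 + 71*t**2 + 74*t + 178)/(t**5 + t**4 - 13*t**3 - 23*t**2 - 14*t - 24)) dt by partial fractions, (-7*t**4 + 14*t**3 + 71*t**2 + 74*t + 178)/(t**5 + t**4 - 13*t**3 - 23*t**2 - 14*t - 24) = -4/(t**2 + 1) - 5/(t + 3) - 3/(t + 2) + 1/(t - 4): now ∫(1/(t - 4)) dt + ∫(-3/(t + 2)) dt + ∫(-5/(t + 3)) dt + ∫(-4/(t**2 + 1)) dt.
Step 2. Evaluate the standard form [assuming t > 4]: now log(t - 4) + ∫(-3/(t + 2)) dt + ∫(-5/(t + 3)) dt + ∫(-4/(t**2 + 1)) dt.
Step 3. Evaluate the standard form [assuming t > -3]: now log(t - 4) - 5*log(t + 3) + ∫(-3/(t + 2)) dt + ∫(-4/(t**2 + 1)) dt.
Step 4. Evaluate the standard form [assuming t > -2]: now log(t - 4) - 3*log(t + 2) - 5*log(t + 3) + ∫(-4/(t**2 + 1)) dt.
Step 5. Evaluate the standard form: now log(t - 4) - 3*log(t + 2) - 5*log(t + 3) - 4*atan(t).
Answer: log(t - 4) - 3*log(t + 2) - 5*log(t + 3) - 4*atan(t).


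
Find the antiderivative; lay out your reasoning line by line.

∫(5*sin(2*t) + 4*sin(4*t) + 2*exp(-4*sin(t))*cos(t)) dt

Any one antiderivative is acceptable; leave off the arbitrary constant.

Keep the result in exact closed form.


Step 1. Rewrite: now ∫(2*exp(-4*sin(t))*cos(t)) dt + ∫(5*sin(2*t)) dt + ∫(4*sin(4*t)) dt.
Step 2. Evaluate the standard form: now -cos(4*t) + ∫(2*exp(-4*sin(t))*cos(t)) dt + ∫(5*sin(2*t)) dt.
Step 3. Substitute u = sin(t), turning ∫(2*exp(-4*sin(t))*cos(t)) dt into ∫(2*exp(-4*u)) du: now -cos(4*t) + ∫(2*exp(-4*u)) du + ∫(5*sin(2*t)) dt.
Step 4. Evaluate the standard form: now -cos(4*t) + ∫(5*sin(2*t)) dt - exp(-4*u)/2.
Step 5. Substitute back u = sin(t): now -cos(4*t) + ∫(5*sin(2*t)) dt - exp(-4*sin(t))/2.
Step 6. Evaluate the standard form: now -5*cos(2*t)/2 - cos(4*t) - exp(-4*sin(t))/2.
Answer: -5*cos(2*t)/2 - cos(4*t) - exp(-4*sin(t))/2.


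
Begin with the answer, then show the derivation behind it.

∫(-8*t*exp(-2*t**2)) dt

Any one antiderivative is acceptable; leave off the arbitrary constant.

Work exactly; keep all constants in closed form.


The answer is 2*exp(-2*t**2).
Step 1. Substitute u = t**2, turning ∫(-8*t*exp(-2*t**2)) dt into ∫(-4*exp(-2*u)) du: now ∫(-4*exp(-2*u)) du.
Step 2. Evaluate the standard form: now 2*exp(-2*u).
Step 3. Substitute back u = t**2: now 2*exp(-2*t**2).
Answer: 2*exp(-2*t**2).


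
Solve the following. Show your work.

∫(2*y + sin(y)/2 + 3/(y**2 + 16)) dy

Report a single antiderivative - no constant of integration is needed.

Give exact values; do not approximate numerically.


Step 1. Rewrite: now ∫(2*y) dy + ∫(3/(y**2 + 16)) dy + ∫(sin(y)/2) dy.
Step 2. Evaluate the standard form: now -cos(y)/2 + ∫(2*y) dy + ∫(3/(y**2 + 16)) dy.
Step 3. Evaluate the standard form: now y**2 - cos(y)/2 + ∫(3/(y**2 + 16)) dy.
Step 4. Evaluate the standard form: now y**2 - cos(y)/2 + 3*atan(y/4)/4.
Answer: y**2 - cos(y)/2 + 3*atan(y/4)/4.


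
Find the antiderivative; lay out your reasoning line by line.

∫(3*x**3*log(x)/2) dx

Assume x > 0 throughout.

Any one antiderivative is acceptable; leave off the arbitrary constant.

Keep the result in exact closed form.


Step 1. Integrate ∫(3*x**3*log(x)/2) dx by parts with u = log(x), dv = (3*x**3/2) dx, so v = 3*x**4/8 [assuming x > 0]: now 3*x**4*log(x)/8 + ∫(-3*x**3/8) dx.
Step 2. Evaluate the standard form: now 3*x**4*log(x)/8 - 3*x**4/32.
Answer: 3*x**4*log(x)/8 - 3*x**4/32.


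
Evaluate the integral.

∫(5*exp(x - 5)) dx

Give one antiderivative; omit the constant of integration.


Answer: 5*exp(x - 5).


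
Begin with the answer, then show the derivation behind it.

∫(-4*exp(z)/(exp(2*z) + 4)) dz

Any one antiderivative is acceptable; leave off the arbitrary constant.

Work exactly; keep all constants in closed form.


The answer is -2*atan(exp(z)/2).
Step 1. Substitute u = exp(z), turning ∫(-4*exp(z)/(exp(2*z) + 4)) dz into ∫(-4/(u**2 + 4)) du: now ∫(-4/(u**2 + 4)) du.
Step 2. Evaluate the standard form: now -2*atan(u/2).
Step 3. Substitute back u = exp(z): now -2*atan(exp(z)/2).
Answer: -2*atan(exp(z)/2).


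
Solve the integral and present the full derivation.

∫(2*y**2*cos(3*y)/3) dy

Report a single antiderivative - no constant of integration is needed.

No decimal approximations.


Step 1. Integrate ∫(2*y**2*cos(3*y)/3) dy by parts with u = y**2, dv = (2*cos(3*y)/3) dy, so v = 2*sin(3*y)/9: now 2*y**2*sin(3*y)/9 + ∫(-4*y*sin(3*y)/9) dy.
Step 2. Integrate ∫(-4*y*sin(3*y)/9) dy by parts with u = y, dv = (-4*sin(3*y)/9) dy, so v = 4*cos(3*y)/27: now 2*y**2*sin(3*y)/9 + 4*y*cos(3*y)/27 + ∫(-4*cos(3*y)/27) dy.
Step 3. Evaluate the standard form: now 2*y**2*sin(3*y)/9 + 4*y*cos(3*y)/27 - 4*sin(3*y)/81.
Answer: 2*y**2*sin(3*y)/9 + 4*y*cos(3*y)/27 - 4*sin(3*y)/81.


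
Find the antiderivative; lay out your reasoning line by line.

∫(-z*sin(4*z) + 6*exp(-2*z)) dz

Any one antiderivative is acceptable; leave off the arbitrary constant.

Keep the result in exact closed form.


Step 1. Rewrite: now ∫(-z*sin(4*z)) dz + ∫(6*exp(-2*z)) dz.
Step 2. Evaluate the standard form: now ∫(-z*sin(4*z)) dz - 3*exp(-2*z).
Step 3. Integrate ∫(-z*sin(4*z)) dz by parts with u = z, dv = (-sin(4*z)) dz, so v = cos(4*z)/4: now z*cos(4*z)/4 + ∫(-cos(4*z)/4) dz - 3*exp(-2*z).
Step 4. Evaluate the standard form: now z*cos(4*z)/4 - sin(4*z)/16 - 3*exp(-2*z).
Answer: z*cos(4*z)/4 - sin(4*z)/16 - 3*exp(-2*z).


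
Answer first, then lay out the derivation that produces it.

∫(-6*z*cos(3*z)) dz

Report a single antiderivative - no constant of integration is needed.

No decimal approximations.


The answer is -2*z*sin(3*z) - 2*cos(3*z)/3.
Step 1. Integrate ∫(-6*z*cos(3*z)) dz by parts with u = z, dv = (-6*cos(3*z)) dz, so v = -2*sin(3*z): now -2*z*sin(3*z) + ∫(2*sin(3*z)) dz.
Step 2. Evaluate the standard form: now -2*z*sin(3*z) - 2*cos(3*z)/3.
Answer: -2*z*sin(3*z) - 2*cos(3*z)/3.


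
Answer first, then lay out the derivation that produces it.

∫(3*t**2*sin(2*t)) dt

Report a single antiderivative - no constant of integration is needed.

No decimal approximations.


The answer is -3*t**2*cos(2*t)/2 + 3*t*sin(2*t)/2 + 3*cos(2*t)/4.
Step 1. Integrate ∫(3*t**2*sin(2*t)) dt by parts with u = t**2, dv = (3*sin(2*t)) dt, so v = -3*cos(2*t)/2: now -3*t**2*cos(2*t)/2 + ∫(3*t*cos(2*t)) dt.
Step 2. Integrate ∫(3*t*cos(2*t)) dt by parts with u = t, dv = (3*cos(2*t)) dt, so v = 3*sin(2*t)/2: now -3*t**2*cos(2*t)/2 + 3*t*sin(2*t)/2 + ∫(-3*sin(2*t)/2) dt.
Step 3. Evaluate the standard form: now -3*t**2*cos(2*t)/2 + 3*t*sin(2*t)/2 + 3*cos(2*t)/4.
Answer: -3*t**2*cos(2*t)/2 + 3*t*sin(2*t)/2 + 3*cos(2*t)/4.


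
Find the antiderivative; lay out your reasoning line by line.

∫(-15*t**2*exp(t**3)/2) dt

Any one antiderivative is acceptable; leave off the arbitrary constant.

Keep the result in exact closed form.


Step 1. Substitute u = t**3, turning ∫(-15*t**2*exp(t**3)/2) dt into ∫(-5*exp(u)/2) du: now ∫(-5*exp(u)/2) du.
Step 2. Evaluate the standard form: now -5*exp(u)/2.
Step 3. Substitute back u = t**3: now -5*exp(t**3)/2.
Answer: -5*exp(t**3)/2.


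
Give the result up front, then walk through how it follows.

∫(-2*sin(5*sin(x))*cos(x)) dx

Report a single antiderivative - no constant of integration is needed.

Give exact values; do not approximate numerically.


The answer is 2*cos(5*sin(x))/5.
Step 1. Substitute u = sin(x), turning ∫(-2*sin(5*sin(x))*cos(x)) dx into ∫(-2*sin(5*u)) du: now ∫(-2*sin(5*u)) du.
Step 2. Evaluate the standard form: now 2*cos(5*u)/5.
Step 3. Substitute back u = sin(x): now 2*cos(5*sin(x))/5.
Answer: 2*cos(5*sin(x))/5.


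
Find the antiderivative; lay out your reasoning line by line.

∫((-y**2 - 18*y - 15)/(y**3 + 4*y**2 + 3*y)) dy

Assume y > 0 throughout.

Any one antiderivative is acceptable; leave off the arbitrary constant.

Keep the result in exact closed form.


Step 1. Decompose ∫((-y**2 - 18*y - 15)/(y**3 + 4*y**2 + 3*y)) dy by partial fractions, (-y**2 - 18*y - 15)/(y**3 + 4*y**2 + 3*y) = 5/(y + 3) - 1/(y + 1) - 5/y: now ∫(-5/y) dy + ∫(-1/(y + 1)) dy + ∫(5/(y + 3)) dy.
Step 2. Evaluate the standard form [assuming y > -3]: now 5*log(y + 3) + ∫(-5/y) dy + ∫(-1/(y + 1)) dy.
Step 3. Evaluate the standard form [assuming y > 0]: now -5*log(y) + 5*log(y + 3) + ∫(-1/(y + 1)) dy.
Step 4. Evaluate the standard form [assuming y > -1]: now -5*log(y) - log(y + 1) + 5*log(y + 3).
Answer: -5*log(y) - log(y + 1) + 5*log(y + 3).


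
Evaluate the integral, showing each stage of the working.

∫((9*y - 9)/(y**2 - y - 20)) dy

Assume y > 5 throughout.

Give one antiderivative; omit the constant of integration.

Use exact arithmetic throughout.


Step 1. Decompose ∫((9*y - 9)/(y**2 - y - 20)) dy by partial fractions, (9*y - 9)/(y**2 - y - 20) = 5/(y + 4) + 4/(y - 5): now ∫(4/(y - 5)) dy + ∫(5/(y + 4)) dy.
Step 2. Evaluate the standard form [assuming y > -4]: now 5*log(y + 4) + ∫(4/(y - 5)) dy.
Step 3. Evaluate the standard form [assuming y > 5]: now 4*log(y - 5) + 5*log(y + 4).
Answer: 4*log(y - 5) + 5*log(y + 4).


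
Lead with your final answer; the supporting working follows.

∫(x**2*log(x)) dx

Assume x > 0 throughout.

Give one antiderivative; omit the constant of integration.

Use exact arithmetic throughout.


The answer is x**3*log(x)/3 - x**3/9.
Step 1. Integrate ∫(x**2*log(x)) dx by parts with u = log(x), dv = (x**2) dx, so v = x**3/3 [assuming x > 0]: now x**3*log(x)/3 + ∫(-x**2/3) dx.
Step 2. Evaluate the standard form: now x**3*log(x)/3 - x**3/9.
Answer: x**3*log(x)/3 - x**3/9.


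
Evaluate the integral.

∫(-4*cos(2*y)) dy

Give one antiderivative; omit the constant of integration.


Answer: -2*sin(2*y).


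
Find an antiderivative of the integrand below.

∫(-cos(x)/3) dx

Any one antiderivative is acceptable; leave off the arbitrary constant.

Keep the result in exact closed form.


Answer: -sin(x)/3.


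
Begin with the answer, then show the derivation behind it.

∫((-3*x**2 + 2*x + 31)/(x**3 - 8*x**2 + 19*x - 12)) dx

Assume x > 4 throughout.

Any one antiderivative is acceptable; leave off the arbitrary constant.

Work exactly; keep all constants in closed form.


The answer is -3*log(x - 4) - 5*log(x - 3) + 5*log(x - 1).
Step 1. Decompose ∫((-3*x**2 + 2*x + 31)/(x**3 - 8*x**2 + 19*x - 12)) dx by partial fractions, (-3*x**2 + 2*x + 31)/(x**3 - 8*x**2 + 19*x - 12) = 5/(x - 1) - 5/(x - 3) - 3/(x - 4): now ∫(-3/(x - 4)) dx + ∫(-5/(x - 3)) dx + ∫(5/(x - 1)) dx.
Step 2. Evaluate the standard form [assuming x > 4]: now -3*log(x - 4) + ∫(-5/(x - 3)) dx + ∫(5/(x - 1)) dx.
Step 3. Evaluate the standard form [assuming x > 3]: now -3*log(x - 4) - 5*log(x - 3) + ∫(5/(x - 1)) dx.
Step 4. Evaluate the standard form [assuming x > 1]: now -3*log(x - 4) - 5*log(x - 3) + 5*log(x - 1).
Answer: -3*log(x - 4) - 5*log(x - 3) + 5*log(x - 1).


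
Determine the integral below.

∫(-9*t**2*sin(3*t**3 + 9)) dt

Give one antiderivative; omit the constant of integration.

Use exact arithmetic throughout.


Answer: cos(3*t**3 + 9).


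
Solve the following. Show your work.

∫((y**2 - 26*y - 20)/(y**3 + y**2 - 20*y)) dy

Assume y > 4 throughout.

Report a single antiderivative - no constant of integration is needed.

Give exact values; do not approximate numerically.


Step 1. Decompose ∫((y**2 - 26*y - 20)/(y**3 + y**2 - 20*y)) dy by partial fractions, (y**2 - 26*y - 20)/(y**3 + y**2 - 20*y) = 3/(y + 5) - 3/(y - 4) + 1/y: now ∫(1/y) dy + ∫(-3/(y - 4)) dy + ∫(3/(y + 5)) dy.
Step 2. Evaluate the standard form [assuming y > -5]: now 3*log(y + 5) + ∫(1/y) dy + ∫(-3/(y - 4)) dy.
Step 3. Evaluate the standard form [assuming y > 4]: now -3*log(y - 4) + 3*log(y + 5) + ∫(1/y) dy.
Step 4. Evaluate the standard form [assuming y > 0]: now log(y) - 3*log(y - 4) + 3*log(y + 5).
Answer: log(y) - 3*log(y - 4) + 3*log(y + 5).


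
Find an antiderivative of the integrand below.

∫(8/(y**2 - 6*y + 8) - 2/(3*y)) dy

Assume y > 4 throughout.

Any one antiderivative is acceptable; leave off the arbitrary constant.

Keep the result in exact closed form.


Answer: -2*log(y)/3 + 4*log(y - 4) - 4*log(y - 2).


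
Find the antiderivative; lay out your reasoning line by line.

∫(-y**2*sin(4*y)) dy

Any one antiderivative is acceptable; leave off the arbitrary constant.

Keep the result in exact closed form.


Step 1. Integrate ∫(-y**2*sin(4*y)) dy by parts with u = y**2, dv = (-sin(4*y)) dy, so v = cos(4*y)/4: now y**2*cos(4*y)/4 + ∫(-y*cos(4*y)/2) dy.
Step 2. Integrate ∫(-y*cos(4*y)/2) dy by parts with u = y, dv = (-cos(4*y)/2) dy, so v = -sin(4*y)/8: now y**2*cos(4*y)/4 - y*sin(4*y)/8 + ∫(sin(4*y)/8) dy.
Step 3. Evaluate the standard form: now y**2*cos(4*y)/4 - y*sin(4*y)/8 - cos(4*y)/32.
Answer: y**2*cos(4*y)/4 - y*sin(4*y)/8 - cos(4*y)/32.


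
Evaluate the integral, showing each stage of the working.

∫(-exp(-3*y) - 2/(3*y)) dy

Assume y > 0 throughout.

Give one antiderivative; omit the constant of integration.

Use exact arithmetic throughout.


Step 1. Rewrite: now ∫(-2/(3*y)) dy + ∫(-exp(-3*y)) dy.
Step 2. Evaluate the standard form: now ∫(-2/(3*y)) dy + exp(-3*y)/3.
Step 3. Evaluate the standard form [assuming y > 0]: now -2*log(y)/3 + exp(-3*y)/3.
Answer: -2*log(y)/3 + exp(-3*y)/3.


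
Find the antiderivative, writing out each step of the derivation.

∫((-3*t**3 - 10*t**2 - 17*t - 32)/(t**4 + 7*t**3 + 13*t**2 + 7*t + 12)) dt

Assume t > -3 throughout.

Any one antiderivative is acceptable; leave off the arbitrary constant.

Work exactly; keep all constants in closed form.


Step 1. Decompose ∫((-3*t**3 - 10*t**2 - 17*t - 32)/(t**4 + 7*t**3 + 13*t**2 + 7*t + 12)) dt by partial fractions, (-3*t**3 - 10*t**2 - 17*t - 32)/(t**4 + 7*t**3 + 13*t**2 + 7*t + 12) = -2/(t**2 + 1) - 4/(t + 4) + 1/(t + 3): now ∫(1/(t + 3)) dt + ∫(-4/(t + 4)) dt + ∫(-2/(t**2 + 1)) dt.
Step 2. Evaluate the standard form [assuming t > -3]: now log(t + 3) + ∫(-4/(t + 4)) dt + ∫(-2/(t**2 + 1)) dt.
Step 3. Evaluate the standard form [assuming t > -4]: now log(t + 3) - 4*log(t + 4) + ∫(-2/(t**2 + 1)) dt.
Step 4. Evaluate the standard form: now log(t + 3) - 4*log(t + 4) - 2*atan(t).
Answer: log(t + 3) - 4*log(t + 4) - 2*atan(t).


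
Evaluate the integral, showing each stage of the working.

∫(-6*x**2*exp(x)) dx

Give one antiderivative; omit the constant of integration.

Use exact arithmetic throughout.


Step 1. Integrate ∫(-6*x**2*exp(x)) dx by parts with u = x**2, dv = (-6*exp(x)) dx, so v = -6*exp(x): now -6*x**2*exp(x) + ∫(12*x*exp(x)) dx.
Step 2. Integrate ∫(12*x*exp(x)) dx by parts with u = x, dv = (12*exp(x)) dx, so v = 12*exp(x): now -6*x**2*exp(x) + 12*x*exp(x) + ∫(-12*exp(x)) dx.
Step 3. Evaluate the standard form: now -6*x**2*exp(x) + 12*x*exp(x) - 12*exp(x).
Answer: -6*x**2*exp(x) + 12*x*exp(x) - 12*exp(x).
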